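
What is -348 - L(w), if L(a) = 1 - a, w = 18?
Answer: -331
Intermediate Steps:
-348 - L(w) = -348 - (1 - 1*18) = -348 - (1 - 18) = -348 - 1*(-17) = -348 + 17 = -331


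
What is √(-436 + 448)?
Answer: 2*√3 ≈ 3.4641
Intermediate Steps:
√(-436 + 448) = √12 = 2*√3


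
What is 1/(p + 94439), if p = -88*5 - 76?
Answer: 1/93923 ≈ 1.0647e-5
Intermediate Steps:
p = -516 (p = -440 - 76 = -516)
1/(p + 94439) = 1/(-516 + 94439) = 1/93923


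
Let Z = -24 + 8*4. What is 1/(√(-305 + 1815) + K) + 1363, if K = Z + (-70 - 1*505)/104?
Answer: 22170682565/16266111 + 10816*√1510/16266111 ≈ 1363.0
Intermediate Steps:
Z = 8 (Z = -24 + 32 = 8)
K = 257/104 (K = 8 + (-70 - 1*505)/104 = 8 + (-70 - 505)*(1/104) = 8 - 575*1/104 = 8 - 575/104 = 257/104 ≈ 2.4712)
1/(√(-305 + 1815) + K) + 1363 = 1/(√(-305 + 1815) + 257/104) + 1363 = 1/(√1510 + 257/104) + 1363 = 1/(257/104 + √1510) + 1363 = 1363 + 1/(257/104 + √1510)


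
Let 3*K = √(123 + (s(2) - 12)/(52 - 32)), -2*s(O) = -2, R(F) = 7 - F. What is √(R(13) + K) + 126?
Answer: 126 + √(-5400 + 30*√12245)/30 ≈ 126.0 + 1.5203*I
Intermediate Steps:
s(O) = 1 (s(O) = -½*(-2) = 1)
K = √12245/30 (K = √(123 + (1 - 12)/(52 - 32))/3 = √(123 - 11/20)/3 = √(2449/20)/3 = (√12245/10)/3 = √12245/30 ≈ 3.6886)
√(R(13) + K) + 126 = √((7 - 1*13) + √12245/30) + 126 = √((7 - 13) + √12245/30) + 126 = √(-6 + √12245/30) + 126 = 126 + √(-6 + √12245/30)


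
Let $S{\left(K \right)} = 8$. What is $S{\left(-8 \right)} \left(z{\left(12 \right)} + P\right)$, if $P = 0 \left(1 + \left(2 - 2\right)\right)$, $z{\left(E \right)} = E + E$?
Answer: $192$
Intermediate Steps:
$z{\left(E \right)} = 2 E$
$P = 0$ ($P = 0 \left(1 + \left(2 - 2\right)\right) = 0 \left(1 + 0\right) = 0 \cdot 1 = 0$)
$S{\left(-8 \right)} \left(z{\left(12 \right)} + P\right) = 8 \left(2 \cdot 12 + 0\right) = 8 \left(24 + 0\right) = 8 \cdot 24 = 192$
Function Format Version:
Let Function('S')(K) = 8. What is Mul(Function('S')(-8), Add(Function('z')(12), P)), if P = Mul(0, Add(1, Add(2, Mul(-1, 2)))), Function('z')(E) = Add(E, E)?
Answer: 192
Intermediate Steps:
Function('z')(E) = Mul(2, E)
P = 0 (P = Mul(0, Add(1, Add(2, -2))) = Mul(0, Add(1, 0)) = Mul(0, 1) = 0)
Mul(Function('S')(-8), Add(Function('z')(12), P)) = Mul(8, Add(Mul(2, 12), 0)) = Mul(8, Add(24, 0)) = Mul(8, 24) = 192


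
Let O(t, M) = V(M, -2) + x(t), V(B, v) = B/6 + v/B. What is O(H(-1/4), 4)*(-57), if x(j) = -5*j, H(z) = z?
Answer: -323/4 ≈ -80.750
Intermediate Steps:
V(B, v) = B/6 + v/B (V(B, v) = B*(⅙) + v/B = B/6 + v/B)
O(t, M) = -5*t - 2/M + M/6 (O(t, M) = (M/6 - 2/M) - 5*t = (-2/M + M/6) - 5*t = -5*t - 2/M + M/6)
O(H(-1/4), 4)*(-57) = (-(-5)/4 - 2/4 + (⅙)*4)*(-57) = (-(-5)/4 - 2*¼ + ⅔)*(-57) = (-5*(-¼) - ½ + ⅔)*(-57) = (5/4 - ½ + ⅔)*(-57) = (17/12)*(-57) = -323/4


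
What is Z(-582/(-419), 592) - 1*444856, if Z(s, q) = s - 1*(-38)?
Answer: -186378160/419 ≈ -4.4482e+5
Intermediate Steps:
Z(s, q) = 38 + s (Z(s, q) = s + 38 = 38 + s)
Z(-582/(-419), 592) - 1*444856 = (38 - 582/(-419)) - 1*444856 = (38 - 582*(-1/419)) - 444856 = (38 + 582/419) - 444856 = 16504/419 - 444856 = -186378160/419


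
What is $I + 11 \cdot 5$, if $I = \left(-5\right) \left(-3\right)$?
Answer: $70$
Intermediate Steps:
$I = 15$
$I + 11 \cdot 5 = 15 + 11 \cdot 5 = 15 + 55 = 70$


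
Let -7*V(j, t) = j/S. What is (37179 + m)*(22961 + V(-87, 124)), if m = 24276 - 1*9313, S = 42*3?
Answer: 175993927973/147 ≈ 1.1972e+9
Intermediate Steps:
S = 126
m = 14963 (m = 24276 - 9313 = 14963)
V(j, t) = -j/882 (V(j, t) = -j/(7*126) = -j/882)
(37179 + m)*(22961 + V(-87, 124)) = (37179 + 14963)*(22961 - 1/882*(-87)) = 52142*(22961 + 29/294) = 52142*(6750563/294) = 175993927973/147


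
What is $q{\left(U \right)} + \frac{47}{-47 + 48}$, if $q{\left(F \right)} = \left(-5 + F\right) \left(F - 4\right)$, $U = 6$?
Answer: $49$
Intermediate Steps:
$q{\left(F \right)} = \left(-5 + F\right) \left(-4 + F\right)$
$q{\left(U \right)} + \frac{47}{-47 + 48} = \left(20 + 6^{2} - 54\right) + \frac{47}{-47 + 48} = \left(20 + 36 - 54\right) + \frac{47}{1} = 2 + 47 \cdot 1 = 2 + 47 = 49$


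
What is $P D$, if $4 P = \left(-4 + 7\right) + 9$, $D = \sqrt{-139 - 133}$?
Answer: $12 i \sqrt{17} \approx 49.477 i$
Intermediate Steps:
$D = 4 i \sqrt{17}$ ($D = \sqrt{-272} = 4 i \sqrt{17} \approx 16.492 i$)
$P = 3$ ($P = \frac{\left(-4 + 7\right) + 9}{4} = \frac{3 + 9}{4} = \frac{1}{4} \cdot 12 = 3$)
$P D = 3 \cdot 4 i \sqrt{17} = 12 i \sqrt{17}$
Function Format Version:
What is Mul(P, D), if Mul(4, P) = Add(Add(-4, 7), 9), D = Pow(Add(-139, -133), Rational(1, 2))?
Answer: Mul(12, I, Pow(17, Rational(1, 2))) ≈ Mul(49.477, I)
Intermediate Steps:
D = Mul(4, I, Pow(17, Rational(1, 2))) (D = Pow(-272, Rational(1, 2)) = Mul(4, I, Pow(17, Rational(1, 2))) ≈ Mul(16.492, I))
P = 3 (P = Mul(Rational(1, 4), Add(Add(-4, 7), 9)) = Mul(Rational(1, 4), Add(3, 9)) = Mul(Rational(1, 4), 12) = 3)
Mul(P, D) = Mul(3, Mul(4, I, Pow(17, Rational(1, 2)))) = Mul(12, I, Pow(17, Rational(1, 2)))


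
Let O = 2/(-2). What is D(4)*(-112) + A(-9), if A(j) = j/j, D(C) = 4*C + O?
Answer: -1679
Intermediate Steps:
O = -1 (O = 2*(-½) = -1)
D(C) = -1 + 4*C (D(C) = 4*C - 1 = -1 + 4*C)
A(j) = 1
D(4)*(-112) + A(-9) = (-1 + 4*4)*(-112) + 1 = (-1 + 16)*(-112) + 1 = 15*(-112) + 1 = -1680 + 1 = -1679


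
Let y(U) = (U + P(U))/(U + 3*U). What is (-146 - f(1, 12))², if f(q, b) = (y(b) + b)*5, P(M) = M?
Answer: 173889/4 ≈ 43472.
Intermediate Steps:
y(U) = ½ (y(U) = (U + U)/(U + 3*U) = (2*U)/((4*U)) = (2*U)*(1/(4*U)) = ½)
f(q, b) = 5/2 + 5*b (f(q, b) = (½ + b)*5 = 5/2 + 5*b)
(-146 - f(1, 12))² = (-146 - (5/2 + 5*12))² = (-146 - (5/2 + 60))² = (-146 - 1*125/2)² = (-146 - 125/2)² = (-417/2)² = 173889/4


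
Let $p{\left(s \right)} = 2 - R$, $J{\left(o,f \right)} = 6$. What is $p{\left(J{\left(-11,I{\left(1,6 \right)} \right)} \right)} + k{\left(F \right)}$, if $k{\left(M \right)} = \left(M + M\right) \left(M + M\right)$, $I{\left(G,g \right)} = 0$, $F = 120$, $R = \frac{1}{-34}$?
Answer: $\frac{1958469}{34} \approx 57602.0$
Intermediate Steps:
$R = - \frac{1}{34} \approx -0.029412$
$k{\left(M \right)} = 4 M^{2}$ ($k{\left(M \right)} = 2 M 2 M = 4 M^{2}$)
$p{\left(s \right)} = \frac{69}{34}$ ($p{\left(s \right)} = 2 - - \frac{1}{34} = 2 + \frac{1}{34} = \frac{69}{34}$)
$p{\left(J{\left(-11,I{\left(1,6 \right)} \right)} \right)} + k{\left(F \right)} = \frac{69}{34} + 4 \cdot 120^{2} = \frac{69}{34} + 4 \cdot 14400 = \frac{69}{34} + 57600 = \frac{1958469}{34}$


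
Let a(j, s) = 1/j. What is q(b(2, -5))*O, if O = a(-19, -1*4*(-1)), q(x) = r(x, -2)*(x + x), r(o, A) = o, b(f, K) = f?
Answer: -8/19 ≈ -0.42105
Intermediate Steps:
q(x) = 2*x² (q(x) = x*(x + x) = x*(2*x) = 2*x²)
O = -1/19 (O = 1/(-19) = -1/19 ≈ -0.052632)
q(b(2, -5))*O = (2*2²)*(-1/19) = (2*4)*(-1/19) = 8*(-1/19) = -8/19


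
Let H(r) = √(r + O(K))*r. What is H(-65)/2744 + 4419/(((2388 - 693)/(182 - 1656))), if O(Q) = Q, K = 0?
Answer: -2171202/565 - 65*I*√65/2744 ≈ -3842.8 - 0.19098*I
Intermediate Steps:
H(r) = r^(3/2) (H(r) = √(r + 0)*r = √r*r = r^(3/2))
H(-65)/2744 + 4419/(((2388 - 693)/(182 - 1656))) = (-65)^(3/2)/2744 + 4419/(((2388 - 693)/(182 - 1656))) = -65*I*√65*(1/2744) + 4419/((1695/(-1474))) = -65*I*√65/2744 + 4419/((1695*(-1/1474))) = -65*I*√65/2744 + 4419/(-1695/1474) = -65*I*√65/2744 + 4419*(-1474/1695) = -65*I*√65/2744 - 2171202/565 = -2171202/565 - 65*I*√65/2744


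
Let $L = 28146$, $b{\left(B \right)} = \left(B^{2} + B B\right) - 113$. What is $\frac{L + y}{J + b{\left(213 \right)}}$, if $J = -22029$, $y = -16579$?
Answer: $\frac{11567}{68596} \approx 0.16862$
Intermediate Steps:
$b{\left(B \right)} = -113 + 2 B^{2}$ ($b{\left(B \right)} = \left(B^{2} + B^{2}\right) - 113 = 2 B^{2} - 113 = -113 + 2 B^{2}$)
$\frac{L + y}{J + b{\left(213 \right)}} = \frac{28146 - 16579}{-22029 - \left(113 - 2 \cdot 213^{2}\right)} = \frac{11567}{-22029 + \left(-113 + 2 \cdot 45369\right)} = \frac{11567}{-22029 + \left(-113 + 90738\right)} = \frac{11567}{-22029 + 90625} = \frac{11567}{68596}$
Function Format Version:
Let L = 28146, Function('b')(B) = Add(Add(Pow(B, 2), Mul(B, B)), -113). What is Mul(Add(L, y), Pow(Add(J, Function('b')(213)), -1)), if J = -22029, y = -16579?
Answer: Rational(11567, 68596) ≈ 0.16862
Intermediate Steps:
Function('b')(B) = Add(-113, Mul(2, Pow(B, 2))) (Function('b')(B) = Add(Add(Pow(B, 2), Pow(B, 2)), -113) = Add(Mul(2, Pow(B, 2)), -113) = Add(-113, Mul(2, Pow(B, 2))))
Mul(Add(L, y), Pow(Add(J, Function('b')(213)), -1)) = Mul(Add(28146, -16579), Pow(Add(-22029, Add(-113, Mul(2, Pow(213, 2)))), -1)) = Mul(11567, Pow(Add(-22029, Add(-113, Mul(2, 45369))), -1)) = Mul(11567, Pow(Add(-22029, Add(-113, 90738)), -1)) = Mul(11567, Pow(Add(-22029, 90625), -1)) = Mul(11567, Pow(68596, -1)) = Mul(11567, Rational(1, 68596)) = Rational(11567, 68596)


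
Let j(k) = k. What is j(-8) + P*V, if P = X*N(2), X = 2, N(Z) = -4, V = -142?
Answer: 1128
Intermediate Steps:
P = -8 (P = 2*(-4) = -8)
j(-8) + P*V = -8 - 8*(-142) = -8 + 1136 = 1128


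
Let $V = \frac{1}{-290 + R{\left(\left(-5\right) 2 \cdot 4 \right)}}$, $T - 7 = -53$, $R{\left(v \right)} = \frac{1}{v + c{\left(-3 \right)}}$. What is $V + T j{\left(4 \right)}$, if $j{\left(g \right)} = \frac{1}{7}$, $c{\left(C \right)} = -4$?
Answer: $- \frac{11986}{1823} \approx -6.5749$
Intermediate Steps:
$R{\left(v \right)} = \frac{1}{-4 + v}$ ($R{\left(v \right)} = \frac{1}{v - 4} = \frac{1}{-4 + v}$)
$j{\left(g \right)} = \frac{1}{7}$
$T = -46$ ($T = 7 - 53 = -46$)
$V = - \frac{44}{12761}$ ($V = \frac{1}{-290 + \frac{1}{-4 + \left(-5\right) 2 \cdot 4}} = \frac{1}{-290 + \frac{1}{-4 - 40}} = \frac{1}{-290 + \frac{1}{-44}} = \frac{1}{-290 - \frac{1}{44}} = \frac{1}{- \frac{12761}{44}} = - \frac{44}{12761} \approx -0.003448$)
$V + T j{\left(4 \right)} = - \frac{44}{12761} - \frac{46}{7} = - \frac{11986}{1823}$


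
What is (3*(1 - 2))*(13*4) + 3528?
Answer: 3372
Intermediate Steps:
(3*(1 - 2))*(13*4) + 3528 = (3*(-1))*52 + 3528 = -3*52 + 3528 = -156 + 3528 = 3372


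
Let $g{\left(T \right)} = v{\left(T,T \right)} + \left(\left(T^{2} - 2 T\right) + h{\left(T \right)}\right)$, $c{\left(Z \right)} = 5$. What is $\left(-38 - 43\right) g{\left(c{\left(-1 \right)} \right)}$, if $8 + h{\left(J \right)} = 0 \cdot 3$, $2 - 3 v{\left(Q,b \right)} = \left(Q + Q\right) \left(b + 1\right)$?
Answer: $999$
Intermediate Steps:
$v{\left(Q,b \right)} = \frac{2}{3} - \frac{2 Q \left(1 + b\right)}{3}$ ($v{\left(Q,b \right)} = \frac{2}{3} - \frac{\left(Q + Q\right) \left(b + 1\right)}{3} = \frac{2}{3} - \frac{2 Q \left(1 + b\right)}{3}$)
$h{\left(J \right)} = -8$ ($h{\left(J \right)} = -8 + 0 \cdot 3 = -8 + 0 = -8$)
$g{\left(T \right)} = - \frac{22}{3} - \frac{8 T}{3} + \frac{T^{2}}{3}$ ($g{\left(T \right)} = \left(\frac{2}{3} - \frac{2 T}{3} - \frac{2 T T}{3}\right) - \left(8 - T^{2} + 2 T\right) = \left(\frac{2}{3} - \frac{2 T}{3} - \frac{2 T^{2}}{3}\right) - \left(8 - T^{2} + 2 T\right) = - \frac{22}{3} - \frac{8 T}{3} + \frac{T^{2}}{3}$)
$\left(-38 - 43\right) g{\left(c{\left(-1 \right)} \right)} = \left(-38 - 43\right) \left(- \frac{22}{3} - \frac{40}{3} + \frac{5^{2}}{3}\right) = - 81 \left(- \frac{22}{3} - \frac{40}{3} + \frac{1}{3} \cdot 25\right) = - 81 \left(- \frac{22}{3} - \frac{40}{3} + \frac{25}{3}\right) = \left(-81\right) \left(- \frac{37}{3}\right) = 999$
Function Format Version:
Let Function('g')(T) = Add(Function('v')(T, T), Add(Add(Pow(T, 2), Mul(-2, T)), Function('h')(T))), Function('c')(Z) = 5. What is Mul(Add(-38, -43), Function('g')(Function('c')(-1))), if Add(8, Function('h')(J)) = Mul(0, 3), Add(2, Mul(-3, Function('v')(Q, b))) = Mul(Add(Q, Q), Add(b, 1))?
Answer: 999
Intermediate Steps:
Function('v')(Q, b) = Add(Rational(2, 3), Mul(Rational(-2, 3), Q, Add(1, b))) (Function('v')(Q, b) = Add(Rational(2, 3), Mul(Rational(-1, 3), Mul(Add(Q, Q), Add(b, 1)))) = Add(Rational(2, 3), Mul(Rational(-1, 3), Mul(Mul(2, Q), Add(1, b)))) = Add(Rational(2, 3), Mul(Rational(-1, 3), Mul(2, Q, Add(1, b)))) = Add(Rational(2, 3), Mul(Rational(-2, 3), Q, Add(1, b))))
Function('h')(J) = -8 (Function('h')(J) = Add(-8, Mul(0, 3)) = Add(-8, 0) = -8)
Function('g')(T) = Add(Rational(-22, 3), Mul(Rational(-8, 3), T), Mul(Rational(1, 3), Pow(T, 2))) (Function('g')(T) = Add(Add(Rational(2, 3), Mul(Rational(-2, 3), T), Mul(Rational(-2, 3), T, T)), Add(Add(Pow(T, 2), Mul(-2, T)), -8)) = Add(Add(Rational(2, 3), Mul(Rational(-2, 3), T), Mul(Rational(-2, 3), Pow(T, 2))), Add(-8, Pow(T, 2), Mul(-2, T))) = Add(Rational(-22, 3), Mul(Rational(-8, 3), T), Mul(Rational(1, 3), Pow(T, 2))))
Mul(Add(-38, -43), Function('g')(Function('c')(-1))) = Mul(Add(-38, -43), Add(Rational(-22, 3), Mul(Rational(-8, 3), 5), Mul(Rational(1, 3), Pow(5, 2)))) = Mul(-81, Add(Rational(-22, 3), Rational(-40, 3), Mul(Rational(1, 3), 25))) = Mul(-81, Add(Rational(-22, 3), Rational(-40, 3), Rational(25, 3))) = Mul(-81, Rational(-37, 3)) = 999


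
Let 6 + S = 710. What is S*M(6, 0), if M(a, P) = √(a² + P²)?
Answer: 4224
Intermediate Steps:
S = 704 (S = -6 + 710 = 704)
M(a, P) = √(P² + a²)
S*M(6, 0) = 704*√(0² + 6²) = 704*√(0 + 36) = 704*√36 = 704*6 = 4224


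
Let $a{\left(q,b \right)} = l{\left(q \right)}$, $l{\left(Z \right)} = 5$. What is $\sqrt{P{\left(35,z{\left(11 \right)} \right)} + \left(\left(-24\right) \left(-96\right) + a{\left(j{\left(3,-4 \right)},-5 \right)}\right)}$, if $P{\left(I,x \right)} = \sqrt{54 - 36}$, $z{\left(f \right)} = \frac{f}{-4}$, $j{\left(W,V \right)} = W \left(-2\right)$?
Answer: $\sqrt{2309 + 3 \sqrt{2}} \approx 48.096$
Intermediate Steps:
$j{\left(W,V \right)} = - 2 W$
$a{\left(q,b \right)} = 5$
$z{\left(f \right)} = - \frac{f}{4}$ ($z{\left(f \right)} = f \left(- \frac{1}{4}\right) = - \frac{f}{4}$)
$P{\left(I,x \right)} = 3 \sqrt{2}$ ($P{\left(I,x \right)} = \sqrt{18} = 3 \sqrt{2}$)
$\sqrt{P{\left(35,z{\left(11 \right)} \right)} + \left(\left(-24\right) \left(-96\right) + a{\left(j{\left(3,-4 \right)},-5 \right)}\right)} = \sqrt{3 \sqrt{2} + \left(\left(-24\right) \left(-96\right) + 5\right)} = \sqrt{3 \sqrt{2} + \left(2304 + 5\right)} = \sqrt{3 \sqrt{2} + 2309} = \sqrt{2309 + 3 \sqrt{2}}$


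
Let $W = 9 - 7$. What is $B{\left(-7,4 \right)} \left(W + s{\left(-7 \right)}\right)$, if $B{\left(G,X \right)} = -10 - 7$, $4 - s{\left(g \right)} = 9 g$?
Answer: $-1173$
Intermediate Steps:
$s{\left(g \right)} = 4 - 9 g$
$W = 2$ ($W = 9 - 7 = 2$)
$B{\left(G,X \right)} = -17$
$B{\left(-7,4 \right)} \left(W + s{\left(-7 \right)}\right) = - 17 \left(2 + \left(4 - -63\right)\right) = - 17 \left(2 + \left(4 + 63\right)\right) = - 17 \left(2 + 67\right) = \left(-17\right) 69 = -1173$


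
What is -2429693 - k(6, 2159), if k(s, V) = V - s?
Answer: -2431846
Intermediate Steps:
-2429693 - k(6, 2159) = -2429693 - (2159 - 1*6) = -2429693 - (2159 - 6) = -2429693 - 1*2153 = -2429693 - 2153 = -2431846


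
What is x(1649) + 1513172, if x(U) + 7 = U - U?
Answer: 1513165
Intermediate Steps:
x(U) = -7 (x(U) = -7 + (U - U) = -7 + 0 = -7)
x(1649) + 1513172 = -7 + 1513172 = 1513165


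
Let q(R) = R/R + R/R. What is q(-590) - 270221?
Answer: -270219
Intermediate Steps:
q(R) = 2 (q(R) = 1 + 1 = 2)
q(-590) - 270221 = 2 - 270221 = -270219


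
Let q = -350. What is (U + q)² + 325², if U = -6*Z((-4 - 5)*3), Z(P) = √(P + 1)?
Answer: 227189 + 4200*I*√26 ≈ 2.2719e+5 + 21416.0*I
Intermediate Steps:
Z(P) = √(1 + P)
U = -6*I*√26 (U = -6*√(1 + (-4 - 5)*3) = -6*√(1 - 9*3) = -6*√(1 - 27) = -6*I*√26 ≈ -30.594*I)
(U + q)² + 325² = (-6*I*√26 - 350)² + 325² = (-350 - 6*I*√26)² + 105625 = 105625 + (-350 - 6*I*√26)²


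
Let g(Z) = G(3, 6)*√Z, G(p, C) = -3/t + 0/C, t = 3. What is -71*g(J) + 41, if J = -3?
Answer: 41 + 71*I*√3 ≈ 41.0 + 122.98*I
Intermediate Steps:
G(p, C) = -1 (G(p, C) = -3/3 + 0/C = -3*⅓ + 0 = -1 + 0 = -1)
g(Z) = -√Z
-71*g(J) + 41 = -(-71)*√(-3) + 41 = -(-71)*I*√3 + 41 = 71*I*√3 + 41 = 41 + 71*I*√3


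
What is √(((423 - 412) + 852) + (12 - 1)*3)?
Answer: 8*√14 ≈ 29.933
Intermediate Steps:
√(((423 - 412) + 852) + (12 - 1)*3) = √((11 + 852) + 11*3) = √(863 + 33) = √896 = 8*√14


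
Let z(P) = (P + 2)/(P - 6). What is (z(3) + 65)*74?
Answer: 14060/3 ≈ 4686.7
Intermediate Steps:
z(P) = (2 + P)/(-6 + P)
(z(3) + 65)*74 = ((2 + 3)/(-6 + 3) + 65)*74 = (5/(-3) + 65)*74 = (-⅓*5 + 65)*74 = (-5/3 + 65)*74 = (190/3)*74 = 14060/3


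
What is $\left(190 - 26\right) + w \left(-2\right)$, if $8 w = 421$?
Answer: $\frac{235}{4} \approx 58.75$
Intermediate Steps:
$w = \frac{421}{8}$ ($w = \frac{1}{8} \cdot 421 = \frac{421}{8} \approx 52.625$)
$\left(190 - 26\right) + w \left(-2\right) = \left(190 - 26\right) + \frac{421}{8} \left(-2\right) = \left(190 - 26\right) - \frac{421}{4} = 164 - \frac{421}{4} = \frac{235}{4}$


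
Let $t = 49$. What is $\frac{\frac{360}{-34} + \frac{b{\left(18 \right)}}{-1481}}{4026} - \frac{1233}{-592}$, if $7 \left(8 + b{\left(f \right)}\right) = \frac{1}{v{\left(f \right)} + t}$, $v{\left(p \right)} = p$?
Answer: $\frac{29270841871489}{14071561860048} \approx 2.0801$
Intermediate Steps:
$b{\left(f \right)} = -8 + \frac{1}{7 \left(49 + f\right)}$ ($b{\left(f \right)} = -8 + \frac{1}{7 \left(f + 49\right)} = -8 + \frac{1}{7 \left(49 + f\right)}$)
$\frac{\frac{360}{-34} + \frac{b{\left(18 \right)}}{-1481}}{4026} - \frac{1233}{-592} = \frac{\frac{360}{-34} + \frac{\frac{1}{7} \frac{1}{49 + 18} \left(-2743 - 1008\right)}{-1481}}{4026} - \frac{1233}{-592} = \left(360 \left(- \frac{1}{34}\right) + \frac{-2743 - 1008}{7 \cdot 67} \left(- \frac{1}{1481}\right)\right) \frac{1}{4026} - - \frac{1233}{592} = \left(- \frac{180}{17} + \frac{1}{7} \cdot \frac{1}{67} \left(-3751\right) \left(- \frac{1}{1481}\right)\right) \frac{1}{4026} + \frac{1233}{592} = \left(- \frac{180}{17} - - \frac{3751}{694589}\right) \frac{1}{4026} + \frac{1233}{592} = \left(- \frac{180}{17} + \frac{3751}{694589}\right) \frac{1}{4026} + \frac{1233}{592} = \left(- \frac{124962253}{11808013}\right) \frac{1}{4026} + \frac{1233}{592} = - \frac{124962253}{47539060338} + \frac{1233}{592} = \frac{29270841871489}{14071561860048}$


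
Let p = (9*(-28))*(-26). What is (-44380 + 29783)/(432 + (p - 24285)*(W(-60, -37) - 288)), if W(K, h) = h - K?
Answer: -14597/4699677 ≈ -0.0031060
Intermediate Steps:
p = 6552 (p = -252*(-26) = 6552)
(-44380 + 29783)/(432 + (p - 24285)*(W(-60, -37) - 288)) = (-44380 + 29783)/(432 + (6552 - 24285)*((-37 - 1*(-60)) - 288)) = -14597/(432 - 17733*((-37 + 60) - 288)) = -14597/(432 - 17733*(23 - 288)) = -14597/(432 - 17733*(-265)) = -14597/(432 + 4699245) = -14597/4699677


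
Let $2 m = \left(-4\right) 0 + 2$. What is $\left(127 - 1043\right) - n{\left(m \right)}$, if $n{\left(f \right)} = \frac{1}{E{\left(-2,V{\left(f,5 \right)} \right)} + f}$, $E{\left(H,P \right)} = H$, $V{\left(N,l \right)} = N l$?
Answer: $-915$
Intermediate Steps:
$m = 1$ ($m = \frac{\left(-4\right) 0 + 2}{2} = \frac{0 + 2}{2} = \frac{1}{2} \cdot 2 = 1$)
$n{\left(f \right)} = \frac{1}{-2 + f}$
$\left(127 - 1043\right) - n{\left(m \right)} = \left(127 - 1043\right) - \frac{1}{-2 + 1} = -916 - \frac{1}{-1} = -916 - -1 = -916 + 1 = -915$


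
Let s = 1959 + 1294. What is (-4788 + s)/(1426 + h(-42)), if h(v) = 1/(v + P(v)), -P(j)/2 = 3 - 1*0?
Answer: -73680/68447 ≈ -1.0765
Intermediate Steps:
s = 3253
P(j) = -6 (P(j) = -2*(3 - 1*0) = -2*(3 + 0) = -2*3 = -6)
h(v) = 1/(-6 + v) (h(v) = 1/(v - 6) = 1/(-6 + v))
(-4788 + s)/(1426 + h(-42)) = (-4788 + 3253)/(1426 + 1/(-6 - 42)) = -1535/(1426 + 1/(-48)) = -1535/(1426 - 1/48) = -1535/68447/48 = -1535*48/68447 = -73680/68447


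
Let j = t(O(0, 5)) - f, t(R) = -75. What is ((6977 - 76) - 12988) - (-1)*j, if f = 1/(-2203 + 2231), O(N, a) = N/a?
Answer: -172537/28 ≈ -6162.0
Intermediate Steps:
f = 1/28 ≈ 0.035714
j = -2101/28 (j = -75 - 1*1/28 = -75 - 1/28 = -2101/28 ≈ -75.036)
((6977 - 76) - 12988) - (-1)*j = ((6977 - 76) - 12988) - (-1)*(-2101)/28 = (6901 - 12988) - 1*2101/28 = -6087 - 2101/28 = -172537/28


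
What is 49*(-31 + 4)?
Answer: -1323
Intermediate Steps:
49*(-31 + 4) = 49*(-27) = -1323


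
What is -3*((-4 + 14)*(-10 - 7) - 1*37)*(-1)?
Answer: -621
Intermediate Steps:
-3*((-4 + 14)*(-10 - 7) - 1*37)*(-1) = -3*(10*(-17) - 37)*(-1) = -3*(-170 - 37)*(-1) = -3*(-207)*(-1) = 621*(-1) = -621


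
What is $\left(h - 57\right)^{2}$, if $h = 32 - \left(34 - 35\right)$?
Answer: $576$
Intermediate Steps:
$h = 33$ ($h = 32 - \left(34 - 35\right) = 32 - -1 = 32 + 1 = 33$)
$\left(h - 57\right)^{2} = \left(33 - 57\right)^{2} = \left(-24\right)^{2} = 576$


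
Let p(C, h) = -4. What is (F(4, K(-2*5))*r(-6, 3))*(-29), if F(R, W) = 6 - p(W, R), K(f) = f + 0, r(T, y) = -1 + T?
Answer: 2030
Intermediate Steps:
K(f) = f
F(R, W) = 10 (F(R, W) = 6 - 1*(-4) = 6 + 4 = 10)
(F(4, K(-2*5))*r(-6, 3))*(-29) = (10*(-1 - 6))*(-29) = (10*(-7))*(-29) = -70*(-29) = 2030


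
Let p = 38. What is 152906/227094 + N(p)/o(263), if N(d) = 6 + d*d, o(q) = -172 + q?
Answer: 24514339/1476111 ≈ 16.607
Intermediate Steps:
N(d) = 6 + d²
152906/227094 + N(p)/o(263) = 152906/227094 + (6 + 38²)/(-172 + 263) = 152906*(1/227094) + (6 + 1444)/91 = 76453/113547 + 1450*(1/91) = 76453/113547 + 1450/91 = 24514339/1476111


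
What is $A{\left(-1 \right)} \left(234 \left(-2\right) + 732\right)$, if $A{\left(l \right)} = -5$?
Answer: $-1320$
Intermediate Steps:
$A{\left(-1 \right)} \left(234 \left(-2\right) + 732\right) = - 5 \left(234 \left(-2\right) + 732\right) = - 5 \left(-468 + 732\right) = \left(-5\right) 264 = -1320$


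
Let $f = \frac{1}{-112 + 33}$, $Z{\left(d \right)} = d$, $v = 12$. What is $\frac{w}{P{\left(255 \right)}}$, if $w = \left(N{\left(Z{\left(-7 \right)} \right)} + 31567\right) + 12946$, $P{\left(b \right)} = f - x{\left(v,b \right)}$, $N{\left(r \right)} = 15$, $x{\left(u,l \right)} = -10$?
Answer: $\frac{3517712}{789} \approx 4458.4$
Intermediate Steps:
$f = - \frac{1}{79}$ ($f = \frac{1}{-79} = - \frac{1}{79} \approx -0.012658$)
$P{\left(b \right)} = \frac{789}{79}$ ($P{\left(b \right)} = - \frac{1}{79} - -10 = - \frac{1}{79} + 10 = \frac{789}{79}$)
$w = 44528$ ($w = \left(15 + 31567\right) + 12946 = 31582 + 12946 = 44528$)
$\frac{w}{P{\left(255 \right)}} = \frac{44528}{\frac{789}{79}} = 44528 \cdot \frac{79}{789} = \frac{3517712}{789}$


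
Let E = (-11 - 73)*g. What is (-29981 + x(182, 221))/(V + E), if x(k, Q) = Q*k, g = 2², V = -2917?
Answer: -10241/3253 ≈ -3.1482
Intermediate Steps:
g = 4
E = -336 (E = (-11 - 73)*4 = -84*4 = -336)
(-29981 + x(182, 221))/(V + E) = (-29981 + 221*182)/(-2917 - 336) = (-29981 + 40222)/(-3253) = 10241*(-1/3253) = -10241/3253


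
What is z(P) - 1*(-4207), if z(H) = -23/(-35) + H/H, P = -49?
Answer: 147303/35 ≈ 4208.7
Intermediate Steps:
z(H) = 58/35 (z(H) = -23*(-1/35) + 1 = 23/35 + 1 = 58/35)
z(P) - 1*(-4207) = 58/35 - 1*(-4207) = 58/35 + 4207 = 147303/35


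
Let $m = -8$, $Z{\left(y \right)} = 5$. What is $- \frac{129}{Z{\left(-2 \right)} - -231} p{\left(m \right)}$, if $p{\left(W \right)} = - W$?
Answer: $- \frac{258}{59} \approx -4.3729$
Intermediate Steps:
$- \frac{129}{Z{\left(-2 \right)} - -231} p{\left(m \right)} = - \frac{129}{5 - -231} \left(\left(-1\right) \left(-8\right)\right) = - \frac{129}{5 + 231} \cdot 8 = - \frac{129}{236} \cdot 8 = \left(-129\right) \frac{1}{236} \cdot 8 = \left(- \frac{129}{236}\right) 8 = - \frac{258}{59}$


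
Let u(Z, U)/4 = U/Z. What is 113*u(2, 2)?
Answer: 452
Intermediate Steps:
u(Z, U) = 4*U/Z (u(Z, U) = 4*(U/Z) = 4*U/Z)
113*u(2, 2) = 113*(4*2/2) = 113*(4*2*(1/2)) = 113*4 = 452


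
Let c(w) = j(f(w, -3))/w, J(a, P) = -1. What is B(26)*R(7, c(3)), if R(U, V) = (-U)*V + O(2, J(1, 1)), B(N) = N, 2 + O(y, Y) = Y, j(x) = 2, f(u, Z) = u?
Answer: -598/3 ≈ -199.33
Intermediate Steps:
O(y, Y) = -2 + Y
c(w) = 2/w
R(U, V) = -3 - U*V (R(U, V) = (-U)*V + (-2 - 1) = -U*V - 3 = -3 - U*V)
B(26)*R(7, c(3)) = 26*(-3 - 1*7*2/3) = 26*(-3 - 1*7*2*(⅓)) = 26*(-3 - 1*7*⅔) = 26*(-3 - 14/3) = 26*(-23/3) = -598/3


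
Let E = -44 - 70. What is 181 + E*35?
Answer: -3809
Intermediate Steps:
E = -114
181 + E*35 = 181 - 114*35 = 181 - 3990 = -3809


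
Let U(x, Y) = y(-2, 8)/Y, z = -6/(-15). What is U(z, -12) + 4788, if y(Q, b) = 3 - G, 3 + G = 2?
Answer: 14363/3 ≈ 4787.7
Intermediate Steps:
G = -1 (G = -3 + 2 = -1)
y(Q, b) = 4 (y(Q, b) = 3 - 1*(-1) = 3 + 1 = 4)
z = 2/5 (z = -6*(-1/15) = 2/5 ≈ 0.40000)
U(x, Y) = 4/Y
U(z, -12) + 4788 = 4/(-12) + 4788 = 4*(-1/12) + 4788 = -1/3 + 4788 = 14363/3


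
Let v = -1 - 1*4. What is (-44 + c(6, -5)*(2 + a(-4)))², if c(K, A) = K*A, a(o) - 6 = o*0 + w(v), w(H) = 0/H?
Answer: 80656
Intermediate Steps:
v = -5 (v = -1 - 4 = -5)
w(H) = 0
a(o) = 6 (a(o) = 6 + (o*0 + 0) = 6 + (0 + 0) = 6 + 0 = 6)
c(K, A) = A*K
(-44 + c(6, -5)*(2 + a(-4)))² = (-44 + (-5*6)*(2 + 6))² = (-44 - 30*8)² = (-44 - 240)² = (-284)² = 80656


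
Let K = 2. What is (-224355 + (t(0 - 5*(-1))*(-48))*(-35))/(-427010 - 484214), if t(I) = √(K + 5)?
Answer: 224355/911224 - 210*√7/113903 ≈ 0.24133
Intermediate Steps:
t(I) = √7 (t(I) = √(2 + 5) = √7)
(-224355 + (t(0 - 5*(-1))*(-48))*(-35))/(-427010 - 484214) = (-224355 + (√7*(-48))*(-35))/(-427010 - 484214) = (-224355 - 48*√7*(-35))/(-911224) = (-224355 + 1680*√7)*(-1/911224) = 224355/911224 - 210*√7/113903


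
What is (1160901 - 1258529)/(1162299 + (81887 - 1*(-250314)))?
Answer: -24407/373625 ≈ -0.065325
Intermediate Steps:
(1160901 - 1258529)/(1162299 + (81887 - 1*(-250314))) = -97628/(1162299 + (81887 + 250314)) = -97628/(1162299 + 332201) = -97628/1494500 = -97628*1/1494500 = -24407/373625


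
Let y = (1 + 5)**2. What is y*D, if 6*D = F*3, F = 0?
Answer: 0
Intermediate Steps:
y = 36 (y = 6**2 = 36)
D = 0 (D = (0*3)/6 = (1/6)*0 = 0)
y*D = 36*0 = 0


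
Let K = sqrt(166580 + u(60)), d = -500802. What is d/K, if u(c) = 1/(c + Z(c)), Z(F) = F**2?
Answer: -1001604*sqrt(557859762915)/609682801 ≈ -1227.0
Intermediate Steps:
u(c) = 1/(c + c**2)
K = sqrt(557859762915)/1830 (K = sqrt(166580 + 1/(60*(1 + 60))) = sqrt(166580 + (1/60)/61) = sqrt(166580 + (1/60)*(1/61)) = sqrt(166580 + 1/3660) = sqrt(609682801/3660) = sqrt(557859762915)/1830 ≈ 408.14)
d/K = -500802*2*sqrt(557859762915)/609682801 = -1001604*sqrt(557859762915)/609682801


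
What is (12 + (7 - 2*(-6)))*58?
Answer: 1798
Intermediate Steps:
(12 + (7 - 2*(-6)))*58 = (12 + (7 + 12))*58 = (12 + 19)*58 = 31*58 = 1798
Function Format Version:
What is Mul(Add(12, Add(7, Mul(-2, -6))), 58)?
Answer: 1798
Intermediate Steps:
Mul(Add(12, Add(7, Mul(-2, -6))), 58) = Mul(Add(12, Add(7, 12)), 58) = Mul(Add(12, 19), 58) = Mul(31, 58) = 1798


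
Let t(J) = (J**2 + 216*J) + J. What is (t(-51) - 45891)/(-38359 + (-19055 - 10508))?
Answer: 54357/67922 ≈ 0.80029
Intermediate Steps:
t(J) = J**2 + 217*J
(t(-51) - 45891)/(-38359 + (-19055 - 10508)) = (-51*(217 - 51) - 45891)/(-38359 + (-19055 - 10508)) = (-51*166 - 45891)/(-38359 - 29563) = (-8466 - 45891)/(-67922) = -54357*(-1/67922) = 54357/67922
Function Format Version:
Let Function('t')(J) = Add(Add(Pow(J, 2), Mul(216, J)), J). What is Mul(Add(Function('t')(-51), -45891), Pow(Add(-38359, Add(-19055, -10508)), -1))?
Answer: Rational(54357, 67922) ≈ 0.80029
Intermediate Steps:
Function('t')(J) = Add(Pow(J, 2), Mul(217, J))
Mul(Add(Function('t')(-51), -45891), Pow(Add(-38359, Add(-19055, -10508)), -1)) = Mul(Add(Mul(-51, Add(217, -51)), -45891), Pow(Add(-38359, Add(-19055, -10508)), -1)) = Mul(Add(Mul(-51, 166), -45891), Pow(Add(-38359, -29563), -1)) = Mul(Add(-8466, -45891), Pow(-67922, -1)) = Mul(-54357, Rational(-1, 67922)) = Rational(54357, 67922)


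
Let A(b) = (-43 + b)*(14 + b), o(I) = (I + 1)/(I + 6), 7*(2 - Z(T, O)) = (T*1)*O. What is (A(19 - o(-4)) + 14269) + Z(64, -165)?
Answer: 420093/28 ≈ 15003.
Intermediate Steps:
Z(T, O) = 2 - O*T/7 (Z(T, O) = 2 - T*1*O/7 = 2 - T*O/7 = 2 - O*T/7)
o(I) = (1 + I)/(6 + I)
(A(19 - o(-4)) + 14269) + Z(64, -165) = ((-602 + (19 - (1 - 4)/(6 - 4))² - 29*(19 - (1 - 4)/(6 - 4))) + 14269) + (2 - ⅐*(-165)*64) = ((-602 + (19 - (-3)/2)² - 29*(19 - (-3)/2)) + 14269) + (2 + 10560/7) = ((-602 + (19 - (-3)/2)² - 29*(19 - (-3)/2)) + 14269) + 10574/7 = ((-602 + (19 - 1*(-3/2))² - 29*(19 - 1*(-3/2))) + 14269) + 10574/7 = ((-602 + (19 + 3/2)² - 29*(19 + 3/2)) + 14269) + 10574/7 = ((-602 + (41/2)² - 29*41/2) + 14269) + 10574/7 = ((-602 + 1681/4 - 1189/2) + 14269) + 10574/7 = (-3105/4 + 14269) + 10574/7 = 53971/4 + 10574/7 = 420093/28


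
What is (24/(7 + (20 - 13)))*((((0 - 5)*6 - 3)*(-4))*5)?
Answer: 7920/7 ≈ 1131.4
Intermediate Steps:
(24/(7 + (20 - 13)))*((((0 - 5)*6 - 3)*(-4))*5) = (24/(7 + 7))*(((-5*6 - 3)*(-4))*5) = (24/14)*(((-30 - 3)*(-4))*5) = (24*(1/14))*(-33*(-4)*5) = 12*(132*5)/7 = (12/7)*660 = 7920/7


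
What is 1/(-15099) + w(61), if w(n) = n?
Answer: 921038/15099 ≈ 61.000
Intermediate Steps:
1/(-15099) + w(61) = 1/(-15099) + 61 = -1/15099 + 61 = 921038/15099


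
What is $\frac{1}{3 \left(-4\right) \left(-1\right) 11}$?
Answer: $\frac{1}{132} \approx 0.0075758$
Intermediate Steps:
$\frac{1}{3 \left(-4\right) \left(-1\right) 11} = \frac{1}{\left(-12\right) \left(-1\right) 11} = \frac{1}{12 \cdot 11} = \frac{1}{132}$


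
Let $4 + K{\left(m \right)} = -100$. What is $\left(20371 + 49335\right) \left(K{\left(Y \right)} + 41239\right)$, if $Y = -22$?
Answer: $2867356310$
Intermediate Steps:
$K{\left(m \right)} = -104$ ($K{\left(m \right)} = -4 - 100 = -104$)
$\left(20371 + 49335\right) \left(K{\left(Y \right)} + 41239\right) = \left(20371 + 49335\right) \left(-104 + 41239\right) = 69706 \cdot 41135 = 2867356310$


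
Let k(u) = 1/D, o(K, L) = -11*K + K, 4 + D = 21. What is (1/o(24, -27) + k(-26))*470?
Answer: 10481/408 ≈ 25.689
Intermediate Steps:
D = 17 (D = -4 + 21 = 17)
o(K, L) = -10*K
k(u) = 1/17
(1/o(24, -27) + k(-26))*470 = (1/(-10*24) + 1/17)*470 = (1/(-240) + 1/17)*470 = (-1/240 + 1/17)*470 = (223/4080)*470 = 10481/408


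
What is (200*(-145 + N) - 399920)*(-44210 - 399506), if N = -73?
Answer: 196796920320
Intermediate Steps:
(200*(-145 + N) - 399920)*(-44210 - 399506) = (200*(-145 - 73) - 399920)*(-44210 - 399506) = (200*(-218) - 399920)*(-443716) = (-43600 - 399920)*(-443716) = -443520*(-443716) = 196796920320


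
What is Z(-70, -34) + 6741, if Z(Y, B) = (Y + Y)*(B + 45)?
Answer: 5201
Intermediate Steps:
Z(Y, B) = 2*Y*(45 + B) (Z(Y, B) = (2*Y)*(45 + B) = 2*Y*(45 + B))
Z(-70, -34) + 6741 = 2*(-70)*(45 - 34) + 6741 = 2*(-70)*11 + 6741 = -1540 + 6741 = 5201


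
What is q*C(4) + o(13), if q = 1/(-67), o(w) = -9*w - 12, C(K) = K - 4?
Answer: -129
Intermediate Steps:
C(K) = -4 + K
o(w) = -12 - 9*w
q = -1/67 ≈ -0.014925
q*C(4) + o(13) = -(-4 + 4)/67 + (-12 - 9*13) = -1/67*0 + (-12 - 117) = 0 - 129 = -129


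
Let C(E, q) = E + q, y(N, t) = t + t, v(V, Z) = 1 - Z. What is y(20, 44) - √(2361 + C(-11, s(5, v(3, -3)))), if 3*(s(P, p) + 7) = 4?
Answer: 88 - √21099/3 ≈ 39.582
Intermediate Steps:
y(N, t) = 2*t
s(P, p) = -17/3 (s(P, p) = -7 + (⅓)*4 = -7 + 4/3 = -17/3)
y(20, 44) - √(2361 + C(-11, s(5, v(3, -3)))) = 2*44 - √(2361 + (-11 - 17/3)) = 88 - √(2361 - 50/3) = 88 - √(7033/3) = 88 - √21099/3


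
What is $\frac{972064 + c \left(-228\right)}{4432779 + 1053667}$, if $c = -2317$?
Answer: $\frac{750170}{2743223} \approx 0.27346$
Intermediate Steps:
$\frac{972064 + c \left(-228\right)}{4432779 + 1053667} = \frac{972064 - -528276}{4432779 + 1053667} = \frac{972064 + 528276}{5486446} = 1500340 \cdot \frac{1}{5486446} = \frac{750170}{2743223}$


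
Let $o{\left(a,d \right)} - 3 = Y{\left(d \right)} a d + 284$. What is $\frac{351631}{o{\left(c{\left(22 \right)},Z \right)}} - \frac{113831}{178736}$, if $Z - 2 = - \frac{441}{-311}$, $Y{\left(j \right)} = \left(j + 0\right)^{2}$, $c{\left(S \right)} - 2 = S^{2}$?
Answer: $\frac{1823083044884130587}{105882375481180304} \approx 17.218$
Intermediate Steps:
$c{\left(S \right)} = 2 + S^{2}$
$Y{\left(j \right)} = j^{2}$
$Z = \frac{1063}{311}$ ($Z = 2 - \frac{441}{-311} = 2 - - \frac{441}{311} = 2 + \frac{441}{311} = \frac{1063}{311} \approx 3.418$)
$o{\left(a,d \right)} = 287 + a d^{3}$ ($o{\left(a,d \right)} = 3 + \left(d^{2} a d + 284\right) = 3 + \left(a d^{2} d + 284\right) = 3 + \left(a d^{3} + 284\right) = 3 + \left(284 + a d^{3}\right) = 287 + a d^{3}$)
$\frac{351631}{o{\left(c{\left(22 \right)},Z \right)}} - \frac{113831}{178736} = \frac{351631}{287 + \left(2 + 22^{2}\right) \left(\frac{1063}{311}\right)^{3}} - \frac{113831}{178736} = \frac{351631}{287 + \left(2 + 484\right) \frac{1201157047}{30080231}} - \frac{113831}{178736} = \frac{351631}{287 + 486 \cdot \frac{1201157047}{30080231}} - \frac{113831}{178736} = \frac{351631}{287 + \frac{583762324842}{30080231}} - \frac{113831}{178736} = \frac{351631}{\frac{592395351139}{30080231}} - \frac{113831}{178736} = 351631 \cdot \frac{30080231}{592395351139} - \frac{113831}{178736} = \frac{10577141706761}{592395351139} - \frac{113831}{178736} = \frac{1823083044884130587}{105882375481180304}$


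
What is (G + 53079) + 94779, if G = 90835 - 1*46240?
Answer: 192453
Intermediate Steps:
G = 44595 (G = 90835 - 46240 = 44595)
(G + 53079) + 94779 = (44595 + 53079) + 94779 = 97674 + 94779 = 192453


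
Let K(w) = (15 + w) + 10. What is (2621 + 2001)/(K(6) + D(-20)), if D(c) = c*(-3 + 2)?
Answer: 4622/51 ≈ 90.627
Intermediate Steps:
D(c) = -c (D(c) = c*(-1) = -c)
K(w) = 25 + w
(2621 + 2001)/(K(6) + D(-20)) = (2621 + 2001)/((25 + 6) - 1*(-20)) = 4622/(31 + 20) = 4622/51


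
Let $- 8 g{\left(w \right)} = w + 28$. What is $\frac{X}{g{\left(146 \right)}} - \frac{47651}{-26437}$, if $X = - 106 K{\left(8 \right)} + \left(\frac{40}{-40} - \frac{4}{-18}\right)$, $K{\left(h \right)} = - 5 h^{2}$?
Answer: $- \frac{32244698471}{20700171} \approx -1557.7$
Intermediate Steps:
$X = \frac{305273}{9}$ ($X = - 106 \left(- 5 \cdot 8^{2}\right) + \left(\frac{40}{-40} - \frac{4}{-18}\right) = - 106 \left(\left(-5\right) 64\right) + \left(40 \left(- \frac{1}{40}\right) - - \frac{2}{9}\right) = \left(-106\right) \left(-320\right) + \left(-1 + \frac{2}{9}\right) = 33920 - \frac{7}{9} = \frac{305273}{9} \approx 33919.0$)
$g{\left(w \right)} = - \frac{7}{2} - \frac{w}{8}$ ($g{\left(w \right)} = - \frac{w + 28}{8} = - \frac{28 + w}{8} = - \frac{7}{2} - \frac{w}{8}$)
$\frac{X}{g{\left(146 \right)}} - \frac{47651}{-26437} = \frac{305273}{9 \left(- \frac{7}{2} - \frac{73}{4}\right)} - \frac{47651}{-26437} = \frac{305273}{9 \left(- \frac{7}{2} - \frac{73}{4}\right)} - - \frac{47651}{26437} = \frac{305273}{9 \left(- \frac{87}{4}\right)} + \frac{47651}{26437} = \frac{305273}{9} \left(- \frac{4}{87}\right) + \frac{47651}{26437} = - \frac{1221092}{783} + \frac{47651}{26437} = - \frac{32244698471}{20700171}$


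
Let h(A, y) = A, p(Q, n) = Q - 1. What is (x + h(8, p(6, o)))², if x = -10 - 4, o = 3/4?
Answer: 36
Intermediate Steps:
o = ¾ (o = 3*(¼) = ¾ ≈ 0.75000)
p(Q, n) = -1 + Q
x = -14
(x + h(8, p(6, o)))² = (-14 + 8)² = (-6)² = 36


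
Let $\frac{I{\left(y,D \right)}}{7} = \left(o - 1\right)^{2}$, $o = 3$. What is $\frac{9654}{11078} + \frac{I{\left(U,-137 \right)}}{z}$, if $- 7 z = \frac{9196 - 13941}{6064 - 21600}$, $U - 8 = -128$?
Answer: $- \frac{16843661069}{26282555} \approx -640.87$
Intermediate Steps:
$U = -120$ ($U = 8 - 128 = -120$)
$z = - \frac{4745}{108752}$ ($z = - \frac{\left(9196 - 13941\right) \frac{1}{6064 - 21600}}{7} = - \frac{\left(-4745\right) \frac{1}{-15536}}{7} = - \frac{\left(-4745\right) \left(- \frac{1}{15536}\right)}{7} = \left(- \frac{1}{7}\right) \frac{4745}{15536} = - \frac{4745}{108752} \approx -0.043631$)
$I{\left(y,D \right)} = 28$ ($I{\left(y,D \right)} = 7 \left(3 - 1\right)^{2} = 7 \cdot 2^{2} = 7 \cdot 4 = 28$)
$\frac{9654}{11078} + \frac{I{\left(U,-137 \right)}}{z} = \frac{9654}{11078} + \frac{28}{- \frac{4745}{108752}} = 9654 \cdot \frac{1}{11078} + 28 \left(- \frac{108752}{4745}\right) = \frac{4827}{5539} - \frac{3045056}{4745} = - \frac{16843661069}{26282555}$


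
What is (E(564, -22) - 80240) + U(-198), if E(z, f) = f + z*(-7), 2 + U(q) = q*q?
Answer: -45008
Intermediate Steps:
U(q) = -2 + q² (U(q) = -2 + q*q = -2 + q²)
E(z, f) = f - 7*z
(E(564, -22) - 80240) + U(-198) = ((-22 - 7*564) - 80240) + (-2 + (-198)²) = ((-22 - 3948) - 80240) + (-2 + 39204) = (-3970 - 80240) + 39202 = -84210 + 39202 = -45008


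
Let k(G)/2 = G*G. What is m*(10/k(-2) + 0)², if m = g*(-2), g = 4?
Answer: -25/2 ≈ -12.500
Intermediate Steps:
k(G) = 2*G² (k(G) = 2*(G*G) = 2*G²)
m = -8 (m = 4*(-2) = -8)
m*(10/k(-2) + 0)² = -8*(10/((2*(-2)²)) + 0)² = -8*(10/((2*4)) + 0)² = -8*(10/8 + 0)² = -8*(10*(⅛) + 0)² = -8*(5/4 + 0)² = -8*(5/4)² = -8*25/16 = -25/2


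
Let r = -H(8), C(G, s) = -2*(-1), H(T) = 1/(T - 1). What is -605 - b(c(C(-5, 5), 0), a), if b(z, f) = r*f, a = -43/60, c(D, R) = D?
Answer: -254143/420 ≈ -605.10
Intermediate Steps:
H(T) = 1/(-1 + T)
C(G, s) = 2
a = -43/60 (a = -43*1/60 = -43/60 ≈ -0.71667)
r = -1/7 (r = -1/(-1 + 8) = -1/7 ≈ -0.14286)
b(z, f) = -f/7
-605 - b(c(C(-5, 5), 0), a) = -605 - (-1)*(-43)/(7*60) = -605 - 1*43/420 = -605 - 43/420 = -254143/420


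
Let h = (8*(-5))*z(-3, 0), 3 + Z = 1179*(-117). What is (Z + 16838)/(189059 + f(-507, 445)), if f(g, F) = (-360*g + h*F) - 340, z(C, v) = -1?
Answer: -121108/389039 ≈ -0.31130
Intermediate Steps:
Z = -137946 (Z = -3 + 1179*(-117) = -3 - 137943 = -137946)
h = 40 (h = (8*(-5))*(-1) = -40*(-1) = 40)
f(g, F) = -340 - 360*g + 40*F (f(g, F) = (-360*g + 40*F) - 340 = -340 - 360*g + 40*F)
(Z + 16838)/(189059 + f(-507, 445)) = (-137946 + 16838)/(189059 + (-340 - 360*(-507) + 40*445)) = -121108/(189059 + (-340 + 182520 + 17800)) = -121108/(189059 + 199980) = -121108/389039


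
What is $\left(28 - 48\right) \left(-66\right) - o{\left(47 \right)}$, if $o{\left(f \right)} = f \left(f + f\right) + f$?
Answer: $-3145$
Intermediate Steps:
$o{\left(f \right)} = f + 2 f^{2}$ ($o{\left(f \right)} = f 2 f + f = 2 f^{2} + f = f + 2 f^{2}$)
$\left(28 - 48\right) \left(-66\right) - o{\left(47 \right)} = \left(28 - 48\right) \left(-66\right) - 47 \left(1 + 2 \cdot 47\right) = \left(-20\right) \left(-66\right) - 47 \left(1 + 94\right) = 1320 - 47 \cdot 95 = 1320 - 4465 = -3145$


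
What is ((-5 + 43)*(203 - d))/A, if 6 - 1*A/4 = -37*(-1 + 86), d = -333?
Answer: 5092/3151 ≈ 1.6160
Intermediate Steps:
A = 12604 (A = 24 - (-148)*(-1 + 86) = 24 - (-148)*85 = 24 - 4*(-3145) = 24 + 12580 = 12604)
((-5 + 43)*(203 - d))/A = ((-5 + 43)*(203 - 1*(-333)))/12604 = (38*(203 + 333))*(1/12604) = (38*536)*(1/12604) = 20368*(1/12604) = 5092/3151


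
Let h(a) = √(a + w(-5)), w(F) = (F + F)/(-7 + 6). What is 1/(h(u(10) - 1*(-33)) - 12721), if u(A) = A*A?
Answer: -12721/161823698 - √143/161823698 ≈ -7.8684e-5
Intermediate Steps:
u(A) = A²
w(F) = -2*F (w(F) = (2*F)/(-1) = (2*F)*(-1) = -2*F)
h(a) = √(10 + a) (h(a) = √(a - 2*(-5)) = √(a + 10) = √(10 + a))
1/(h(u(10) - 1*(-33)) - 12721) = 1/(√(10 + (10² - 1*(-33))) - 12721) = 1/(√(10 + (100 + 33)) - 12721) = 1/(√(10 + 133) - 12721) = 1/(√143 - 12721) = 1/(-12721 + √143)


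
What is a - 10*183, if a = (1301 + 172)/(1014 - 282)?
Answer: -446029/244 ≈ -1828.0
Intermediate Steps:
a = 491/244 (a = 1473/732 = 1473*(1/732) = 491/244 ≈ 2.0123)
a - 10*183 = 491/244 - 10*183 = 491/244 - 1*1830 = 491/244 - 1830 = -446029/244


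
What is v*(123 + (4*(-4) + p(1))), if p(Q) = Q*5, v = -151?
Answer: -16912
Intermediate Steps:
p(Q) = 5*Q
v*(123 + (4*(-4) + p(1))) = -151*(123 + (4*(-4) + 5*1)) = -151*(123 + (-16 + 5)) = -151*(123 - 11) = -151*112 = -16912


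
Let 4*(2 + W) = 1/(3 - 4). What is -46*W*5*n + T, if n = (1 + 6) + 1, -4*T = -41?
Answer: 16601/4 ≈ 4150.3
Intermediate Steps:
T = 41/4 (T = -¼*(-41) = 41/4 ≈ 10.250)
n = 8 (n = 7 + 1 = 8)
W = -9/4 (W = -2 + 1/(4*(3 - 4)) = -2 + (¼)/(-1) = -2 + (¼)*(-1) = -2 - ¼ = -9/4 ≈ -2.2500)
-46*W*5*n + T = -46*(-9/4*5)*8 + 41/4 = -(-1035)*8/2 + 41/4 = -46*(-90) + 41/4 = 4140 + 41/4 = 16601/4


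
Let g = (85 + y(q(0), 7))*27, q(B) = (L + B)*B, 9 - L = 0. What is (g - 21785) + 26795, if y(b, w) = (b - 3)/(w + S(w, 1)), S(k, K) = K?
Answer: 58359/8 ≈ 7294.9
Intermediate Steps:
L = 9 (L = 9 - 1*0 = 9 + 0 = 9)
q(B) = B*(9 + B) (q(B) = (9 + B)*B = B*(9 + B))
y(b, w) = (-3 + b)/(1 + w) (y(b, w) = (b - 3)/(w + 1) = (-3 + b)/(1 + w))
g = 18279/8 (g = (85 + (-3 + 0*(9 + 0))/(1 + 7))*27 = (85 + (-3 + 0*9)/8)*27 = (85 + (-3 + 0)/8)*27 = (85 + (1/8)*(-3))*27 = (85 - 3/8)*27 = (677/8)*27 = 18279/8 ≈ 2284.9)
(g - 21785) + 26795 = (18279/8 - 21785) + 26795 = -156001/8 + 26795 = 58359/8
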